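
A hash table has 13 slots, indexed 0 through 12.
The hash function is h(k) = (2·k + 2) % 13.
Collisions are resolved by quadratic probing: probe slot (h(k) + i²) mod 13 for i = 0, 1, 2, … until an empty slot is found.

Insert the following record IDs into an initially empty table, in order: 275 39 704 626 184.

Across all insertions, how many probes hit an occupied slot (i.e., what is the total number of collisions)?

7

Insert 275: h=6, slot 6 empty -> index 6.
Insert 39: h=2, slot 2 empty -> index 2.
Insert 704: h=6, slot 6 occupied -> index 7.
Insert 626: h=6, slots 6,7 occupied -> index 10.
Insert 184: h=6, slots 6,7,10,2 occupied -> index 9.
Table: [_, _, 39, _, _, _, 275, 704, _, 184, 626, _, _]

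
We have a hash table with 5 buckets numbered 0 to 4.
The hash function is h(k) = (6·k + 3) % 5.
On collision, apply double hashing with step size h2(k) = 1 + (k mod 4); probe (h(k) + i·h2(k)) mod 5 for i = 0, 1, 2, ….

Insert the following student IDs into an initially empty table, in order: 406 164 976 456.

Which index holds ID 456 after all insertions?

406 hashes to 4; slot 4 is free => place at 4.
164 hashes to 2; slot 2 is free => place at 2.
976 hashes to 4, h2=1; 4 taken => place at 0.
456 hashes to 4, h2=1; 4,0 taken => place at 1.
Table: [976, 456, 164, ., 406]

1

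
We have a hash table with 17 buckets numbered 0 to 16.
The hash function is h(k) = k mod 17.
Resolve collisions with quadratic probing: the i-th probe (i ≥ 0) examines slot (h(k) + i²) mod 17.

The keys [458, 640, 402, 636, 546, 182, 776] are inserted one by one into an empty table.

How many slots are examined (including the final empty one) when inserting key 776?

458 hashes to 16; slot 16 is free → place at 16.
640 hashes to 11; slot 11 is free → place at 11.
402 hashes to 11; 11 taken → place at 12.
636 hashes to 7; slot 7 is free → place at 7.
546 hashes to 2; slot 2 is free → place at 2.
182 hashes to 12; 12 taken → place at 13.
776 hashes to 11; 11,12 taken → place at 15.
Table: [—, —, 546, —, —, —, —, 636, —, —, —, 640, 402, 182, —, 776, 458]

3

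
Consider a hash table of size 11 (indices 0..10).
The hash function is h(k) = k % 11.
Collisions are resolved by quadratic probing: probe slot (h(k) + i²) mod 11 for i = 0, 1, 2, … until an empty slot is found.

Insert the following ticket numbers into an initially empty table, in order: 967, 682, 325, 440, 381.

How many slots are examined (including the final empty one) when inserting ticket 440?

967: h=10 → slot 10
682: h=0 → slot 0
325: h=6 → slot 6
440: h=0, probe 0,1 → slot 1
381: h=7 → slot 7
Table: [682, 440, _, _, _, _, 325, 381, _, _, 967]

2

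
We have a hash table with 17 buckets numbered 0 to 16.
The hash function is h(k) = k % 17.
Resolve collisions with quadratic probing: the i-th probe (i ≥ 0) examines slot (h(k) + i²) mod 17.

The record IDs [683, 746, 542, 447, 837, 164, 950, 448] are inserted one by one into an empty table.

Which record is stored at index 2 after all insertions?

683: h=3 → slot 3
746: h=15 → slot 15
542: h=15, probe 15,16 → slot 16
447: h=5 → slot 5
837: h=4 → slot 4
164: h=11 → slot 11
950: h=15, probe 15,16,2 → slot 2
448: h=6 → slot 6
Table: [-, -, 950, 683, 837, 447, 448, -, -, -, -, 164, -, -, -, 746, 542]

950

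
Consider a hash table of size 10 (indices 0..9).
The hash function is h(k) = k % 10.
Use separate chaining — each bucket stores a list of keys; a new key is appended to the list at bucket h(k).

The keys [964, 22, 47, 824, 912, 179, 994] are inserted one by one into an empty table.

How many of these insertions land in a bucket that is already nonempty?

Insert 964: h=4, bucket 4 empty -> new chain.
Insert 22: h=2, bucket 2 empty -> new chain.
Insert 47: h=7, bucket 7 empty -> new chain.
Insert 824: h=4, bucket 4 nonempty -> append to chain.
Insert 912: h=2, bucket 2 nonempty -> append to chain.
Insert 179: h=9, bucket 9 empty -> new chain.
Insert 994: h=4, bucket 4 nonempty -> append to chain.
Final buckets:
0: -
1: -
2: 22 -> 912
3: -
4: 964 -> 824 -> 994
5: -
6: -
7: 47
8: -
9: 179

3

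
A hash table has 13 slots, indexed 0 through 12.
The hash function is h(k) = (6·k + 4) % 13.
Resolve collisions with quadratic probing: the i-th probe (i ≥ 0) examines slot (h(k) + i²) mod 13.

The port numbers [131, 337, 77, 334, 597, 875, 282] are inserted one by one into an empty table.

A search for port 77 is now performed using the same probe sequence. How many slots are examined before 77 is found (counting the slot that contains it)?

131 hashes to 10; slot 10 is free => place at 10.
337 hashes to 11; slot 11 is free => place at 11.
77 hashes to 11; 11 taken => place at 12.
334 hashes to 6; slot 6 is free => place at 6.
597 hashes to 11; 11,12 taken => place at 2.
875 hashes to 2; 2 taken => place at 3.
282 hashes to 6; 6 taken => place at 7.
Table: [-, -, 597, 875, -, -, 334, 282, -, -, 131, 337, 77]
Lookup 77: h=11, probe 11,12 → found at 12.

2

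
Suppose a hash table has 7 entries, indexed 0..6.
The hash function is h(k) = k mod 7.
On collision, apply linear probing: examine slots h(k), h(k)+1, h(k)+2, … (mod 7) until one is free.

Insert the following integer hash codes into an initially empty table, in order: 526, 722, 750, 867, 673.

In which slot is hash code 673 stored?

4

526: h=1 -> slot 1
722: h=1, probe 1,2 -> slot 2
750: h=1, probe 1,2,3 -> slot 3
867: h=6 -> slot 6
673: h=1, probe 1,2,3,4 -> slot 4
Table: [∅, 526, 722, 750, 673, ∅, 867]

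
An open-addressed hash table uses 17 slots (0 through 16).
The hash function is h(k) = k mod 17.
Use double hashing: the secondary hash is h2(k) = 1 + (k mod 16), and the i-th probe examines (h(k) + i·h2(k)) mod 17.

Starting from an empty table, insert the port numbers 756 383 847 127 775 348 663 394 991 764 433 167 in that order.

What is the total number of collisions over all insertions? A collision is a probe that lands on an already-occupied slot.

6

756 hashes to 8; slot 8 is free → place at 8.
383 hashes to 9; slot 9 is free → place at 9.
847 hashes to 14; slot 14 is free → place at 14.
127 hashes to 8, h2=16; 8 taken → place at 7.
775 hashes to 10; slot 10 is free → place at 10.
348 hashes to 8, h2=13; 8 taken → place at 4.
663 hashes to 0; slot 0 is free → place at 0.
394 hashes to 3; slot 3 is free → place at 3.
991 hashes to 5; slot 5 is free → place at 5.
764 hashes to 16; slot 16 is free → place at 16.
433 hashes to 8, h2=2; 8,10 taken → place at 12.
167 hashes to 14, h2=8; 14,5 taken → place at 13.
Table: [663, ∅, ∅, 394, 348, 991, ∅, 127, 756, 383, 775, ∅, 433, 167, 847, ∅, 764]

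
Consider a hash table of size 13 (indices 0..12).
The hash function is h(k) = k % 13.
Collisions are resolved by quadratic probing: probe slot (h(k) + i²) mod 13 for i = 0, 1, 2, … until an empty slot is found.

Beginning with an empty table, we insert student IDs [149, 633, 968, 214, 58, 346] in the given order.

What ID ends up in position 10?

214

Insert 149: h=6, slot 6 empty -> index 6.
Insert 633: h=9, slot 9 empty -> index 9.
Insert 968: h=6, slot 6 occupied -> index 7.
Insert 214: h=6, slots 6,7 occupied -> index 10.
Insert 58: h=6, slots 6,7,10 occupied -> index 2.
Insert 346: h=8, slot 8 empty -> index 8.
Table: [-, -, 58, -, -, -, 149, 968, 346, 633, 214, -, -]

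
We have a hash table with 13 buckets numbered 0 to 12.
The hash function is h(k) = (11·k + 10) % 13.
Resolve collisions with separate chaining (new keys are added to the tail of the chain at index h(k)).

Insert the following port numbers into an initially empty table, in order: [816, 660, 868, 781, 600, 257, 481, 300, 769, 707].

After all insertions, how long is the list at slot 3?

816 → bucket 3
660 → bucket 3 (collision)
868 → bucket 3 (collision)
781 → bucket 8
600 → bucket 6
257 → bucket 3 (collision)
481 → bucket 10
300 → bucket 8 (collision)
769 → bucket 6 (collision)
707 → bucket 0
Final buckets:
0: 707
1: .
2: .
3: 816 -> 660 -> 868 -> 257
4: .
5: .
6: 600 -> 769
7: .
8: 781 -> 300
9: .
10: 481
11: .
12: .

4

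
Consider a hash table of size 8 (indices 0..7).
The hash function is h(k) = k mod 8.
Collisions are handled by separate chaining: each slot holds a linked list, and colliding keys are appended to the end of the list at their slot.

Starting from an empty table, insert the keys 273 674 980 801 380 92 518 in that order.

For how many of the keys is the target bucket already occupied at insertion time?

Insert 273: h=1, bucket 1 empty → new chain.
Insert 674: h=2, bucket 2 empty → new chain.
Insert 980: h=4, bucket 4 empty → new chain.
Insert 801: h=1, bucket 1 nonempty → append to chain.
Insert 380: h=4, bucket 4 nonempty → append to chain.
Insert 92: h=4, bucket 4 nonempty → append to chain.
Insert 518: h=6, bucket 6 empty → new chain.
Final buckets:
0: _
1: 273 -> 801
2: 674
3: _
4: 980 -> 380 -> 92
5: _
6: 518
7: _

3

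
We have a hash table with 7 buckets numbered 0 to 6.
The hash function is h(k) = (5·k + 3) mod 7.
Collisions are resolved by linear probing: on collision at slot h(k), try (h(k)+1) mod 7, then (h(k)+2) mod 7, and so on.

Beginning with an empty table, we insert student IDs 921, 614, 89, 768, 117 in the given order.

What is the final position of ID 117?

921 hashes to 2; slot 2 is free => place at 2.
614 hashes to 0; slot 0 is free => place at 0.
89 hashes to 0; 0 taken => place at 1.
768 hashes to 0; 0,1,2 taken => place at 3.
117 hashes to 0; 0,1,2,3 taken => place at 4.
Table: [614, 89, 921, 768, 117, ∅, ∅]

4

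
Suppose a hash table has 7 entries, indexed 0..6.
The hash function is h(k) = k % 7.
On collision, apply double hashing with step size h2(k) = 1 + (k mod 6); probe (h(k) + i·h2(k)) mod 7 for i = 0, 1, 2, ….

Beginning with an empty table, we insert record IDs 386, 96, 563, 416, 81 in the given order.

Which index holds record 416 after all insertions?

386 hashes to 1; slot 1 is free → place at 1.
96 hashes to 5; slot 5 is free → place at 5.
563 hashes to 3; slot 3 is free → place at 3.
416 hashes to 3, h2=3; 3 taken → place at 6.
81 hashes to 4; slot 4 is free → place at 4.
Table: [-, 386, -, 563, 81, 96, 416]

6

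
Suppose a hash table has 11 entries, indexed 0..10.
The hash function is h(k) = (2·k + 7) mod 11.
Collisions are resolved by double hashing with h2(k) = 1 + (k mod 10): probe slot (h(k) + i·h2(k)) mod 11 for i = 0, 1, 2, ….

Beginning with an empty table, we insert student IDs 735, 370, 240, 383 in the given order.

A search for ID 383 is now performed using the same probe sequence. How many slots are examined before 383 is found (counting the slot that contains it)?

2

735 hashes to 3; slot 3 is free → place at 3.
370 hashes to 10; slot 10 is free → place at 10.
240 hashes to 3, h2=1; 3 taken → place at 4.
383 hashes to 3, h2=4; 3 taken → place at 7.
Table: [_, _, _, 735, 240, _, _, 383, _, _, 370]
Lookup 383: h=3, h2=4, probe 3,7 → found at 7.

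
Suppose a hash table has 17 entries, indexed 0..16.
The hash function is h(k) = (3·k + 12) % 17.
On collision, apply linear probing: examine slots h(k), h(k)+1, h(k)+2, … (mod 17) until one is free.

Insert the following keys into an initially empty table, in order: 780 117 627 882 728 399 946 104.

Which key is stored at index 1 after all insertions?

104

780: h=6 → slot 6
117: h=6, probe 6,7 → slot 7
627: h=6, probe 6,7,8 → slot 8
882: h=6, probe 6,7,8,9 → slot 9
728: h=3 → slot 3
399: h=2 → slot 2
946: h=11 → slot 11
104: h=1 → slot 1
Table: [., 104, 399, 728, ., ., 780, 117, 627, 882, ., 946, ., ., ., ., .]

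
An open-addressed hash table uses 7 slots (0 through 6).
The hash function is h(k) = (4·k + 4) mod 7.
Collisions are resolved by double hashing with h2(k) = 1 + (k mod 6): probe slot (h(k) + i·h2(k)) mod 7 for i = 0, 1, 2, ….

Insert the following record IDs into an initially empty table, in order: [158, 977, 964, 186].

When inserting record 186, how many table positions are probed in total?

2

Insert 158: h=6, slot 6 empty → index 6.
Insert 977: h=6, h2=6, slot 6 occupied → index 5.
Insert 964: h=3, slot 3 empty → index 3.
Insert 186: h=6, h2=1, slot 6 occupied → index 0.
Table: [186, ., ., 964, ., 977, 158]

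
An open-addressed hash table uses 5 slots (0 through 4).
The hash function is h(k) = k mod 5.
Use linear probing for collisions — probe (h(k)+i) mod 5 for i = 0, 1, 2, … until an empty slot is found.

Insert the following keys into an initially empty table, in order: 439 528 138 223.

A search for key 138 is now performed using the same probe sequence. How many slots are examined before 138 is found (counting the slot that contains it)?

Insert 439: h=4, slot 4 empty => index 4.
Insert 528: h=3, slot 3 empty => index 3.
Insert 138: h=3, slots 3,4 occupied => index 0.
Insert 223: h=3, slots 3,4,0 occupied => index 1.
Table: [138, 223, _, 528, 439]
Lookup 138: h=3, probe 3,4,0 → found at 0.

3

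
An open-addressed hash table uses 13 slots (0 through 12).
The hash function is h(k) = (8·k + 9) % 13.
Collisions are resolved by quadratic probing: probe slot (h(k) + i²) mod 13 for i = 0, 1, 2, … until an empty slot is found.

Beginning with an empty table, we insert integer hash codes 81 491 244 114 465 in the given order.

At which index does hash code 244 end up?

12

81 hashes to 7; slot 7 is free => place at 7.
491 hashes to 11; slot 11 is free => place at 11.
244 hashes to 11; 11 taken => place at 12.
114 hashes to 11; 11,12 taken => place at 2.
465 hashes to 11; 11,12,2,7 taken => place at 1.
Table: [∅, 465, 114, ∅, ∅, ∅, ∅, 81, ∅, ∅, ∅, 491, 244]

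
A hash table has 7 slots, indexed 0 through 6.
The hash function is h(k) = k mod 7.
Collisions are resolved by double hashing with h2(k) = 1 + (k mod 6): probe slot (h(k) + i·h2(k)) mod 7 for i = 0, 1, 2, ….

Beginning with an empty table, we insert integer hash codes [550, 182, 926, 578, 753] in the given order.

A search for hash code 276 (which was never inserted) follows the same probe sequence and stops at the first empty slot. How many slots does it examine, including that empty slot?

3

550: h=4 -> slot 4
182: h=0 -> slot 0
926: h=2 -> slot 2
578: h=4, h2=3, probe 4,0,3 -> slot 3
753: h=4, h2=4, probe 4,1 -> slot 1
Table: [182, 753, 926, 578, 550, —, —]
Lookup 276: h=3, h2=1, probe 3,4,5 → slot 5 empty, not found.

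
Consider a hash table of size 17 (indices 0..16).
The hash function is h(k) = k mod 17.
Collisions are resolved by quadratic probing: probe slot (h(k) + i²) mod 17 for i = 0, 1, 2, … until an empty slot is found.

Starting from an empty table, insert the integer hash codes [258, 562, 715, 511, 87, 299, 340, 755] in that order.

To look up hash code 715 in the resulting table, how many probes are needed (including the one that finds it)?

258 hashes to 3; slot 3 is free -> place at 3.
562 hashes to 1; slot 1 is free -> place at 1.
715 hashes to 1; 1 taken -> place at 2.
511 hashes to 1; 1,2 taken -> place at 5.
87 hashes to 2; 2,3 taken -> place at 6.
299 hashes to 10; slot 10 is free -> place at 10.
340 hashes to 0; slot 0 is free -> place at 0.
755 hashes to 7; slot 7 is free -> place at 7.
Table: [340, 562, 715, 258, _, 511, 87, 755, _, _, 299, _, _, _, _, _, _]
Lookup 715: h=1, probe 1,2 → found at 2.

2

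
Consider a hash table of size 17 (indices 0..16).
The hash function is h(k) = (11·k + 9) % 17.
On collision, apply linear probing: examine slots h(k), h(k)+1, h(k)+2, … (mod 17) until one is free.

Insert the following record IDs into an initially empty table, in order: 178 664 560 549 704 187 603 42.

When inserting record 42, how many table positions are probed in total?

5

178: h=12 => slot 12
664: h=3 => slot 3
560: h=15 => slot 15
549: h=13 => slot 13
704: h=1 => slot 1
187: h=9 => slot 9
603: h=12, probe 12,13,14 => slot 14
42: h=12, probe 12,13,14,15,16 => slot 16
Table: [_, 704, _, 664, _, _, _, _, _, 187, _, _, 178, 549, 603, 560, 42]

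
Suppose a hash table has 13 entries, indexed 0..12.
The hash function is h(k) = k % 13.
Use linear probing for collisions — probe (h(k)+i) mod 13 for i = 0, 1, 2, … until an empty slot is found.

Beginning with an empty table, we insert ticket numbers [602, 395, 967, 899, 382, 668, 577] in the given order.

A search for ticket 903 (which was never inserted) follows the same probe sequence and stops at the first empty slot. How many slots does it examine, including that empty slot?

5

Insert 602: h=4, slot 4 empty -> index 4.
Insert 395: h=5, slot 5 empty -> index 5.
Insert 967: h=5, slot 5 occupied -> index 6.
Insert 899: h=2, slot 2 empty -> index 2.
Insert 382: h=5, slots 5,6 occupied -> index 7.
Insert 668: h=5, slots 5,6,7 occupied -> index 8.
Insert 577: h=5, slots 5,6,7,8 occupied -> index 9.
Table: [., ., 899, ., 602, 395, 967, 382, 668, 577, ., ., .]
Lookup 903: h=6, probe 6,7,8,9,10 → slot 10 empty, not found.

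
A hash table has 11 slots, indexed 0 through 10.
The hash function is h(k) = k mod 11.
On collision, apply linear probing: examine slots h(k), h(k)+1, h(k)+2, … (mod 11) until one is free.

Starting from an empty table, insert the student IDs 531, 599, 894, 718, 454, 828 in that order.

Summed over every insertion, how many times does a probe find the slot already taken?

13

Insert 531: h=3, slot 3 empty -> index 3.
Insert 599: h=5, slot 5 empty -> index 5.
Insert 894: h=3, slot 3 occupied -> index 4.
Insert 718: h=3, slots 3,4,5 occupied -> index 6.
Insert 454: h=3, slots 3,4,5,6 occupied -> index 7.
Insert 828: h=3, slots 3,4,5,6,7 occupied -> index 8.
Table: [_, _, _, 531, 894, 599, 718, 454, 828, _, _]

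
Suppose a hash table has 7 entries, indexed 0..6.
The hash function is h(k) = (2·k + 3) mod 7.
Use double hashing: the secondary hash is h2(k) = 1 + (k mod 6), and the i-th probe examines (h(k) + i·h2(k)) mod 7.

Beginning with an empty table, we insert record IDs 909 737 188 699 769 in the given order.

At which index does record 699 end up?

Insert 909: h=1, slot 1 empty => index 1.
Insert 737: h=0, slot 0 empty => index 0.
Insert 188: h=1, h2=3, slot 1 occupied => index 4.
Insert 699: h=1, h2=4, slot 1 occupied => index 5.
Insert 769: h=1, h2=2, slot 1 occupied => index 3.
Table: [737, 909, ∅, 769, 188, 699, ∅]

5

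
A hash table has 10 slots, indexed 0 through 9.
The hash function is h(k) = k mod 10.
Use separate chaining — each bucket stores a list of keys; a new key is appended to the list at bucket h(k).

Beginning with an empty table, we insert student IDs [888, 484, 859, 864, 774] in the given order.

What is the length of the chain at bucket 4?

3

888 → bucket 8
484 → bucket 4
859 → bucket 9
864 → bucket 4 (collision)
774 → bucket 4 (collision)
Final buckets:
0: ∅
1: ∅
2: ∅
3: ∅
4: 484 -> 864 -> 774
5: ∅
6: ∅
7: ∅
8: 888
9: 859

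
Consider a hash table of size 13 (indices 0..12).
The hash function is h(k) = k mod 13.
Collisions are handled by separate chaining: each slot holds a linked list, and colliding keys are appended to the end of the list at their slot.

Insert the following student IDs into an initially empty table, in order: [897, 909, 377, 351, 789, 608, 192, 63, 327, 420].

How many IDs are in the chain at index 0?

3

897 -> bucket 0
909 -> bucket 12
377 -> bucket 0 (collision)
351 -> bucket 0 (collision)
789 -> bucket 9
608 -> bucket 10
192 -> bucket 10 (collision)
63 -> bucket 11
327 -> bucket 2
420 -> bucket 4
Final buckets:
0: 897 -> 377 -> 351
1: .
2: 327
3: .
4: 420
5: .
6: .
7: .
8: .
9: 789
10: 608 -> 192
11: 63
12: 909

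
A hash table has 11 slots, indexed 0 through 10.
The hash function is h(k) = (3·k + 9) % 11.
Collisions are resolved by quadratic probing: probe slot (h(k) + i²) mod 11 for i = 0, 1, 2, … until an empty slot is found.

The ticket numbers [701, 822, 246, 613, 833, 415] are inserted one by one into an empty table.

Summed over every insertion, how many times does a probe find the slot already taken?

10

701: h=0 -> slot 0
822: h=0, probe 0,1 -> slot 1
246: h=10 -> slot 10
613: h=0, probe 0,1,4 -> slot 4
833: h=0, probe 0,1,4,9 -> slot 9
415: h=0, probe 0,1,4,9,5 -> slot 5
Table: [701, 822, -, -, 613, 415, -, -, -, 833, 246]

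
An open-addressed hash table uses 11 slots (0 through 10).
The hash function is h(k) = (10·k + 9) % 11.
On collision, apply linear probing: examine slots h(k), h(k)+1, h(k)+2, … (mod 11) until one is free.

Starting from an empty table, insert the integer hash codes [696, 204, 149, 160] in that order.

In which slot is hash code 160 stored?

5

696: h=6 → slot 6
204: h=3 → slot 3
149: h=3, probe 3,4 → slot 4
160: h=3, probe 3,4,5 → slot 5
Table: [∅, ∅, ∅, 204, 149, 160, 696, ∅, ∅, ∅, ∅]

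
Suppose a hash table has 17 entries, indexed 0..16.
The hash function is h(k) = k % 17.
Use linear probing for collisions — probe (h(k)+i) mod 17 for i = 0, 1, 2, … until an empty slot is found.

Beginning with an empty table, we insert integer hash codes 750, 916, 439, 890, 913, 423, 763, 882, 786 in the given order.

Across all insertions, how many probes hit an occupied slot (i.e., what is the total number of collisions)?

6

750 hashes to 2; slot 2 is free → place at 2.
916 hashes to 15; slot 15 is free → place at 15.
439 hashes to 14; slot 14 is free → place at 14.
890 hashes to 6; slot 6 is free → place at 6.
913 hashes to 12; slot 12 is free → place at 12.
423 hashes to 15; 15 taken → place at 16.
763 hashes to 15; 15,16 taken → place at 0.
882 hashes to 15; 15,16,0 taken → place at 1.
786 hashes to 4; slot 4 is free → place at 4.
Table: [763, 882, 750, -, 786, -, 890, -, -, -, -, -, 913, -, 439, 916, 423]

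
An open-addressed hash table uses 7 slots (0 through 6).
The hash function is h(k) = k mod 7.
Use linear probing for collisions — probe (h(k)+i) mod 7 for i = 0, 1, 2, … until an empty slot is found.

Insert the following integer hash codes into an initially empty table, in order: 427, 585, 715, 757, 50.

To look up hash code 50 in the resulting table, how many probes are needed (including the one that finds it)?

3

427: h=0 → slot 0
585: h=4 → slot 4
715: h=1 → slot 1
757: h=1, probe 1,2 → slot 2
50: h=1, probe 1,2,3 → slot 3
Table: [427, 715, 757, 50, 585, —, —]
Lookup 50: h=1, probe 1,2,3 → found at 3.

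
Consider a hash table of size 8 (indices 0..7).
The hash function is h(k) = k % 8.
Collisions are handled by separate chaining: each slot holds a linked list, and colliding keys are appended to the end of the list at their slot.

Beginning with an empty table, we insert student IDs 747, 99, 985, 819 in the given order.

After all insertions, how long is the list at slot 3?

Insert 747: h=3, bucket 3 empty -> new chain.
Insert 99: h=3, bucket 3 nonempty -> append to chain.
Insert 985: h=1, bucket 1 empty -> new chain.
Insert 819: h=3, bucket 3 nonempty -> append to chain.
Final buckets:
0: -
1: 985
2: -
3: 747 -> 99 -> 819
4: -
5: -
6: -
7: -

3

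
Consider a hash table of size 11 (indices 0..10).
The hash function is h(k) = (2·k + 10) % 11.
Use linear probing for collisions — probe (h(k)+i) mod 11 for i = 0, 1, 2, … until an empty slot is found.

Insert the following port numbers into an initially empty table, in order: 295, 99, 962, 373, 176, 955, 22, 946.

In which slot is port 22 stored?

1

295: h=6 -> slot 6
99: h=10 -> slot 10
962: h=9 -> slot 9
373: h=8 -> slot 8
176: h=10, probe 10,0 -> slot 0
955: h=6, probe 6,7 -> slot 7
22: h=10, probe 10,0,1 -> slot 1
946: h=10, probe 10,0,1,2 -> slot 2
Table: [176, 22, 946, -, -, -, 295, 955, 373, 962, 99]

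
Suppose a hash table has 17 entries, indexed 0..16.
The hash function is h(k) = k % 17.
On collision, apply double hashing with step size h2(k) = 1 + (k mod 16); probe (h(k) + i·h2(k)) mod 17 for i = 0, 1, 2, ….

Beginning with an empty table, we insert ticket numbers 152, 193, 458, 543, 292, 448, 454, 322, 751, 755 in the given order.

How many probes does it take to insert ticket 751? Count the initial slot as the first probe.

3

152 hashes to 16; slot 16 is free → place at 16.
193 hashes to 6; slot 6 is free → place at 6.
458 hashes to 16, h2=11; 16 taken → place at 10.
543 hashes to 16, h2=16; 16 taken → place at 15.
292 hashes to 3; slot 3 is free → place at 3.
448 hashes to 6, h2=1; 6 taken → place at 7.
454 hashes to 12; slot 12 is free → place at 12.
322 hashes to 16, h2=3; 16 taken → place at 2.
751 hashes to 3, h2=16; 3,2 taken → place at 1.
755 hashes to 7, h2=4; 7 taken → place at 11.
Table: [., 751, 322, 292, ., ., 193, 448, ., ., 458, 755, 454, ., ., 543, 152]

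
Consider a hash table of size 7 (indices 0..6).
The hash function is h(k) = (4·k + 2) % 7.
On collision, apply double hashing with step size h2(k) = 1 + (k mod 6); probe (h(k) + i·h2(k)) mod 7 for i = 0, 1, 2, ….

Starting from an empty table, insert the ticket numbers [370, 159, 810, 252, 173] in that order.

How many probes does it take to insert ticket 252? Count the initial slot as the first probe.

2

370 hashes to 5; slot 5 is free => place at 5.
159 hashes to 1; slot 1 is free => place at 1.
810 hashes to 1, h2=1; 1 taken => place at 2.
252 hashes to 2, h2=1; 2 taken => place at 3.
173 hashes to 1, h2=6; 1 taken => place at 0.
Table: [173, 159, 810, 252, —, 370, —]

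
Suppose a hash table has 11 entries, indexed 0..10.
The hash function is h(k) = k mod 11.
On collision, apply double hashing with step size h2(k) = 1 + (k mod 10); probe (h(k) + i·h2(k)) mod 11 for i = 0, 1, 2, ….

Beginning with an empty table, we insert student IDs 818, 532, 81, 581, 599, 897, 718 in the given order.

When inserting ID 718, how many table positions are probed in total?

Insert 818: h=4, slot 4 empty -> index 4.
Insert 532: h=4, h2=3, slot 4 occupied -> index 7.
Insert 81: h=4, h2=2, slot 4 occupied -> index 6.
Insert 581: h=9, slot 9 empty -> index 9.
Insert 599: h=5, slot 5 empty -> index 5.
Insert 897: h=6, h2=8, slot 6 occupied -> index 3.
Insert 718: h=3, h2=9, slot 3 occupied -> index 1.
Table: [_, 718, _, 897, 818, 599, 81, 532, _, 581, _]

2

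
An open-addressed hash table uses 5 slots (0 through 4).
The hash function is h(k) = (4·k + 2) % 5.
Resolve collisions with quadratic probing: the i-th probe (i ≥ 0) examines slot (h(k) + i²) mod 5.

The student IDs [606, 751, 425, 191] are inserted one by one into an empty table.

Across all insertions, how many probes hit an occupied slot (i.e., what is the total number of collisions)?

606 hashes to 1; slot 1 is free -> place at 1.
751 hashes to 1; 1 taken -> place at 2.
425 hashes to 2; 2 taken -> place at 3.
191 hashes to 1; 1,2 taken -> place at 0.
Table: [191, 606, 751, 425, ∅]

4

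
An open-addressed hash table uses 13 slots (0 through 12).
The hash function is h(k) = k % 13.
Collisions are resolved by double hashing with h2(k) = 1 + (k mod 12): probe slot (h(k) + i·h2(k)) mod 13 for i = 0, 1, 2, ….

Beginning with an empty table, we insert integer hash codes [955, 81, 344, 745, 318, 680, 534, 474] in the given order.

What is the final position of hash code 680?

9

Insert 955: h=6, slot 6 empty -> index 6.
Insert 81: h=3, slot 3 empty -> index 3.
Insert 344: h=6, h2=9, slot 6 occupied -> index 2.
Insert 745: h=4, slot 4 empty -> index 4.
Insert 318: h=6, h2=7, slot 6 occupied -> index 0.
Insert 680: h=4, h2=9, slots 4,0 occupied -> index 9.
Insert 534: h=1, slot 1 empty -> index 1.
Insert 474: h=6, h2=7, slots 6,0 occupied -> index 7.
Table: [318, 534, 344, 81, 745, -, 955, 474, -, 680, -, -, -]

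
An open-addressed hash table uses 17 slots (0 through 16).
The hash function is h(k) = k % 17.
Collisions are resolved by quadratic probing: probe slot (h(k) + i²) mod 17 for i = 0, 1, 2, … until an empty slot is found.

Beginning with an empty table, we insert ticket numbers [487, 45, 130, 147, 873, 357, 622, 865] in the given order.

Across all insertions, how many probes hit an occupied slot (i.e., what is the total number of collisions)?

487 hashes to 11; slot 11 is free => place at 11.
45 hashes to 11; 11 taken => place at 12.
130 hashes to 11; 11,12 taken => place at 15.
147 hashes to 11; 11,12,15 taken => place at 3.
873 hashes to 6; slot 6 is free => place at 6.
357 hashes to 0; slot 0 is free => place at 0.
622 hashes to 10; slot 10 is free => place at 10.
865 hashes to 15; 15 taken => place at 16.
Table: [357, —, —, 147, —, —, 873, —, —, —, 622, 487, 45, —, —, 130, 865]

7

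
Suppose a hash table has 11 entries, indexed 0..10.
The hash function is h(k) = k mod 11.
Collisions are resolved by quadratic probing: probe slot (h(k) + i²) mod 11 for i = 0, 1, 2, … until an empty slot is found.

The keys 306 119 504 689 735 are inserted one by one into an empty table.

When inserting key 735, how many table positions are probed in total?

5

306: h=9 => slot 9
119: h=9, probe 9,10 => slot 10
504: h=9, probe 9,10,2 => slot 2
689: h=7 => slot 7
735: h=9, probe 9,10,2,7,3 => slot 3
Table: [-, -, 504, 735, -, -, -, 689, -, 306, 119]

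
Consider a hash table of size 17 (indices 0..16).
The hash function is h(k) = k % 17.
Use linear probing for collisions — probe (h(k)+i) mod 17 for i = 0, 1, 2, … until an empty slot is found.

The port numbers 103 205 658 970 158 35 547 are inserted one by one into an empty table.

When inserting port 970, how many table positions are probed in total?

103 hashes to 1; slot 1 is free → place at 1.
205 hashes to 1; 1 taken → place at 2.
658 hashes to 12; slot 12 is free → place at 12.
970 hashes to 1; 1,2 taken → place at 3.
158 hashes to 5; slot 5 is free → place at 5.
35 hashes to 1; 1,2,3 taken → place at 4.
547 hashes to 3; 3,4,5 taken → place at 6.
Table: [∅, 103, 205, 970, 35, 158, 547, ∅, ∅, ∅, ∅, ∅, 658, ∅, ∅, ∅, ∅]

3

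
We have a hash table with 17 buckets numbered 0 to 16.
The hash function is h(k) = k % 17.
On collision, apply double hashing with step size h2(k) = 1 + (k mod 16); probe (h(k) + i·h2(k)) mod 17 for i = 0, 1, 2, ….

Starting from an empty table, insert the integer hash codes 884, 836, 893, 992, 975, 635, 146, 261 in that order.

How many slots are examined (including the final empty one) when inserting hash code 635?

2

884 hashes to 0; slot 0 is free → place at 0.
836 hashes to 3; slot 3 is free → place at 3.
893 hashes to 9; slot 9 is free → place at 9.
992 hashes to 6; slot 6 is free → place at 6.
975 hashes to 6, h2=16; 6 taken → place at 5.
635 hashes to 6, h2=12; 6 taken → place at 1.
146 hashes to 10; slot 10 is free → place at 10.
261 hashes to 6, h2=6; 6 taken → place at 12.
Table: [884, 635, ., 836, ., 975, 992, ., ., 893, 146, ., 261, ., ., ., .]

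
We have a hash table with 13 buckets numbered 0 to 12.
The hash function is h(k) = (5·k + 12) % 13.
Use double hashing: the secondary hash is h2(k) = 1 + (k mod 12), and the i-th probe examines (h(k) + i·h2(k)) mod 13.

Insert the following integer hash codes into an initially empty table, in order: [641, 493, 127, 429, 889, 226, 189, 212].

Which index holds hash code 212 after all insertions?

2

641: h=6 -> slot 6
493: h=7 -> slot 7
127: h=10 -> slot 10
429: h=12 -> slot 12
889: h=11 -> slot 11
226: h=11, h2=11, probe 11,9 -> slot 9
189: h=8 -> slot 8
212: h=6, h2=9, probe 6,2 -> slot 2
Table: [_, _, 212, _, _, _, 641, 493, 189, 226, 127, 889, 429]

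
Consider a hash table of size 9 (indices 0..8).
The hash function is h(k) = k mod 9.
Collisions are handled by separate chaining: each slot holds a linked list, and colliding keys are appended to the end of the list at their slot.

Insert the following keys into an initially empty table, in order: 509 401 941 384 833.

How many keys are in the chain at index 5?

4

509 → bucket 5
401 → bucket 5 (collision)
941 → bucket 5 (collision)
384 → bucket 6
833 → bucket 5 (collision)
Final buckets:
0: -
1: -
2: -
3: -
4: -
5: 509 -> 401 -> 941 -> 833
6: 384
7: -
8: -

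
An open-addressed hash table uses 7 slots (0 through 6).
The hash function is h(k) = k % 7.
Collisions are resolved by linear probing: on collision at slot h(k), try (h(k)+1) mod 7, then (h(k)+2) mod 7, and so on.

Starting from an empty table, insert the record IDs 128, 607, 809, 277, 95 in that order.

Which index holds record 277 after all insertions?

6

128: h=2 -> slot 2
607: h=5 -> slot 5
809: h=4 -> slot 4
277: h=4, probe 4,5,6 -> slot 6
95: h=4, probe 4,5,6,0 -> slot 0
Table: [95, —, 128, —, 809, 607, 277]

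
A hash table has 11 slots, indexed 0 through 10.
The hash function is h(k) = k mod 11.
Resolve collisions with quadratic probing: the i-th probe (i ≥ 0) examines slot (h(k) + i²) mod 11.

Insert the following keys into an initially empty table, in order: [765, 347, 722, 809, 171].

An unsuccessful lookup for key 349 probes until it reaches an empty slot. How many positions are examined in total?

765: h=6 => slot 6
347: h=6, probe 6,7 => slot 7
722: h=7, probe 7,8 => slot 8
809: h=6, probe 6,7,10 => slot 10
171: h=6, probe 6,7,10,4 => slot 4
Table: [-, -, -, -, 171, -, 765, 347, 722, -, 809]
Lookup 349: h=8, probe 8,9 → slot 9 empty, not found.

2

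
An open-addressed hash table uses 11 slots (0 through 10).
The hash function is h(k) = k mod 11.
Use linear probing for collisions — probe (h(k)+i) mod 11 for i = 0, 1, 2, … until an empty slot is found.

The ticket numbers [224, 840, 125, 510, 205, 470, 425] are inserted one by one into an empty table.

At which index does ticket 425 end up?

Insert 224: h=4, slot 4 empty -> index 4.
Insert 840: h=4, slot 4 occupied -> index 5.
Insert 125: h=4, slots 4,5 occupied -> index 6.
Insert 510: h=4, slots 4,5,6 occupied -> index 7.
Insert 205: h=7, slot 7 occupied -> index 8.
Insert 470: h=8, slot 8 occupied -> index 9.
Insert 425: h=7, slots 7,8,9 occupied -> index 10.
Table: [., ., ., ., 224, 840, 125, 510, 205, 470, 425]

10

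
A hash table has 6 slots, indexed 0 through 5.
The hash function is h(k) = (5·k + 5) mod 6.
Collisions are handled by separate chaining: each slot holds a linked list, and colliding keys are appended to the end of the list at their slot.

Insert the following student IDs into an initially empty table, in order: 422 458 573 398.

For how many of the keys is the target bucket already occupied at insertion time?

422 → bucket 3
458 → bucket 3 (collision)
573 → bucket 2
398 → bucket 3 (collision)
Final buckets:
0: .
1: .
2: 573
3: 422 -> 458 -> 398
4: .
5: .

2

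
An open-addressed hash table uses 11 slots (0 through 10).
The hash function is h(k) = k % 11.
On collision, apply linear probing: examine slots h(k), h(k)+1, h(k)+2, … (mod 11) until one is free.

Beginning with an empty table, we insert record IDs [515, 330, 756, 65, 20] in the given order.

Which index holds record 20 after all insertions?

1

515: h=9 => slot 9
330: h=0 => slot 0
756: h=8 => slot 8
65: h=10 => slot 10
20: h=9, probe 9,10,0,1 => slot 1
Table: [330, 20, ., ., ., ., ., ., 756, 515, 65]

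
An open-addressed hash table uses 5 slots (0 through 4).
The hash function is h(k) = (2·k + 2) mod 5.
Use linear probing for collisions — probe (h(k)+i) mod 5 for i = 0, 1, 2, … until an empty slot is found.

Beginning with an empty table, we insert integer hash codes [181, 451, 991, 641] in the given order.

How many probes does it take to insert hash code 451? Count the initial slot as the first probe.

2

Insert 181: h=4, slot 4 empty → index 4.
Insert 451: h=4, slot 4 occupied → index 0.
Insert 991: h=4, slots 4,0 occupied → index 1.
Insert 641: h=4, slots 4,0,1 occupied → index 2.
Table: [451, 991, 641, —, 181]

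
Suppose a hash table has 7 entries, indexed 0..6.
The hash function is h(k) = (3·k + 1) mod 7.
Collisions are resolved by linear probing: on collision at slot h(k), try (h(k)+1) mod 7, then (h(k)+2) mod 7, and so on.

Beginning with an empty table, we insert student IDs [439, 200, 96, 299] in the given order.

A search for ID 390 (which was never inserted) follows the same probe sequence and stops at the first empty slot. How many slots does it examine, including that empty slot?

439 hashes to 2; slot 2 is free => place at 2.
200 hashes to 6; slot 6 is free => place at 6.
96 hashes to 2; 2 taken => place at 3.
299 hashes to 2; 2,3 taken => place at 4.
Table: [—, —, 439, 96, 299, —, 200]
Lookup 390: h=2, probe 2,3,4,5 → slot 5 empty, not found.

4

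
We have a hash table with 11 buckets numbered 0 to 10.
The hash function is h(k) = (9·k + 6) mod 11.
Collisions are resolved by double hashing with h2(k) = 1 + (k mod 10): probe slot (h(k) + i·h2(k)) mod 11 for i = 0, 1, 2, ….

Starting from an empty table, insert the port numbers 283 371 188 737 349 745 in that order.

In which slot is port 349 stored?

0

283: h=1 => slot 1
371: h=1, h2=2, probe 1,3 => slot 3
188: h=4 => slot 4
737: h=6 => slot 6
349: h=1, h2=10, probe 1,0 => slot 0
745: h=1, h2=6, probe 1,7 => slot 7
Table: [349, 283, ∅, 371, 188, ∅, 737, 745, ∅, ∅, ∅]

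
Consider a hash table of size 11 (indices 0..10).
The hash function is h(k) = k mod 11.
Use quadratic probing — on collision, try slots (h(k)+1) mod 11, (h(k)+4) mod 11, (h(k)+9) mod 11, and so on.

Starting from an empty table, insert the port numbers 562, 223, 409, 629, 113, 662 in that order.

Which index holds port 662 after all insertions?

0

Insert 562: h=1, slot 1 empty => index 1.
Insert 223: h=3, slot 3 empty => index 3.
Insert 409: h=2, slot 2 empty => index 2.
Insert 629: h=2, slots 2,3 occupied => index 6.
Insert 113: h=3, slot 3 occupied => index 4.
Insert 662: h=2, slots 2,3,6 occupied => index 0.
Table: [662, 562, 409, 223, 113, ., 629, ., ., ., .]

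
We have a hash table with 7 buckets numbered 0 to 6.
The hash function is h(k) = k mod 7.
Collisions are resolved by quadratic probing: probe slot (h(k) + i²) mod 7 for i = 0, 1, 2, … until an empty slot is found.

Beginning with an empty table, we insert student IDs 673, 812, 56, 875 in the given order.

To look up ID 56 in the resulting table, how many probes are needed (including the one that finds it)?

673 hashes to 1; slot 1 is free → place at 1.
812 hashes to 0; slot 0 is free → place at 0.
56 hashes to 0; 0,1 taken → place at 4.
875 hashes to 0; 0,1,4 taken → place at 2.
Table: [812, 673, 875, -, 56, -, -]
Lookup 56: h=0, probe 0,1,4 → found at 4.

3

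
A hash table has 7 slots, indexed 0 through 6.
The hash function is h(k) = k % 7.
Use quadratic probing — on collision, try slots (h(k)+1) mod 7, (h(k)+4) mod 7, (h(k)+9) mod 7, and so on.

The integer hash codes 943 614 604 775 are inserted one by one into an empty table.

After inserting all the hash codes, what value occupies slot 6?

614

Insert 943: h=5, slot 5 empty → index 5.
Insert 614: h=5, slot 5 occupied → index 6.
Insert 604: h=2, slot 2 empty → index 2.
Insert 775: h=5, slots 5,6,2 occupied → index 0.
Table: [775, ∅, 604, ∅, ∅, 943, 614]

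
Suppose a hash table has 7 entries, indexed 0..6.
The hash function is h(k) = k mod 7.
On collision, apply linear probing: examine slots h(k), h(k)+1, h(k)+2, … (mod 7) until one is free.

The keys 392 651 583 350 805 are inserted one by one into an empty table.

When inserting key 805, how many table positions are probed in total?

392: h=0 → slot 0
651: h=0, probe 0,1 → slot 1
583: h=2 → slot 2
350: h=0, probe 0,1,2,3 → slot 3
805: h=0, probe 0,1,2,3,4 → slot 4
Table: [392, 651, 583, 350, 805, ∅, ∅]

5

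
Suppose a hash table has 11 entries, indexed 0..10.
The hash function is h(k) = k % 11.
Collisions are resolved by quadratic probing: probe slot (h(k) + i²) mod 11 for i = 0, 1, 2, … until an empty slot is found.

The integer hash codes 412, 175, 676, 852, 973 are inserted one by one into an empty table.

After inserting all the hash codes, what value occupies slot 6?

676

412 hashes to 5; slot 5 is free -> place at 5.
175 hashes to 10; slot 10 is free -> place at 10.
676 hashes to 5; 5 taken -> place at 6.
852 hashes to 5; 5,6 taken -> place at 9.
973 hashes to 5; 5,6,9 taken -> place at 3.
Table: [_, _, _, 973, _, 412, 676, _, _, 852, 175]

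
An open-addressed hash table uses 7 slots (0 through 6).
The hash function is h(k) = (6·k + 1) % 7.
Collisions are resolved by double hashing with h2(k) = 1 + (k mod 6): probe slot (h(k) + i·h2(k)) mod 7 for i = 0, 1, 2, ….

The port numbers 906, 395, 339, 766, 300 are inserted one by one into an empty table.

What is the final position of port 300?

6

906: h=5 -> slot 5
395: h=5, h2=6, probe 5,4 -> slot 4
339: h=5, h2=4, probe 5,2 -> slot 2
766: h=5, h2=5, probe 5,3 -> slot 3
300: h=2, h2=1, probe 2,3,4,5,6 -> slot 6
Table: [—, —, 339, 766, 395, 906, 300]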